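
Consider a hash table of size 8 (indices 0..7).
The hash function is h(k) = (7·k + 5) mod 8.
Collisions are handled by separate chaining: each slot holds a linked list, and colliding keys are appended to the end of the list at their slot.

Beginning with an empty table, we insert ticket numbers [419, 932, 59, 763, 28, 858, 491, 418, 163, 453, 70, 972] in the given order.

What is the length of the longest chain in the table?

419 -> bucket 2
932 -> bucket 1
59 -> bucket 2 (collision)
763 -> bucket 2 (collision)
28 -> bucket 1 (collision)
858 -> bucket 3
491 -> bucket 2 (collision)
418 -> bucket 3 (collision)
163 -> bucket 2 (collision)
453 -> bucket 0
70 -> bucket 7
972 -> bucket 1 (collision)
Final buckets:
0: 453
1: 932 -> 28 -> 972
2: 419 -> 59 -> 763 -> 491 -> 163
3: 858 -> 418
4: .
5: .
6: .
7: 70

5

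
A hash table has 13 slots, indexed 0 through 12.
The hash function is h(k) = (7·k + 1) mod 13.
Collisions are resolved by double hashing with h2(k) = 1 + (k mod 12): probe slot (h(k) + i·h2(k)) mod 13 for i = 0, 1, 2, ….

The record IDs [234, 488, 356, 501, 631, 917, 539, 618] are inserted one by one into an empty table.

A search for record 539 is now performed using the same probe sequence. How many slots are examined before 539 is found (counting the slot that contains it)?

Insert 234: h=1, slot 1 empty -> index 1.
Insert 488: h=11, slot 11 empty -> index 11.
Insert 356: h=10, slot 10 empty -> index 10.
Insert 501: h=11, h2=10, slot 11 occupied -> index 8.
Insert 631: h=11, h2=8, slot 11 occupied -> index 6.
Insert 917: h=11, h2=6, slot 11 occupied -> index 4.
Insert 539: h=4, h2=12, slot 4 occupied -> index 3.
Insert 618: h=11, h2=7, slot 11 occupied -> index 5.
Table: [∅, 234, ∅, 539, 917, 618, 631, ∅, 501, ∅, 356, 488, ∅]
Lookup 539: h=4, h2=12, probe 4,3 → found at 3.

2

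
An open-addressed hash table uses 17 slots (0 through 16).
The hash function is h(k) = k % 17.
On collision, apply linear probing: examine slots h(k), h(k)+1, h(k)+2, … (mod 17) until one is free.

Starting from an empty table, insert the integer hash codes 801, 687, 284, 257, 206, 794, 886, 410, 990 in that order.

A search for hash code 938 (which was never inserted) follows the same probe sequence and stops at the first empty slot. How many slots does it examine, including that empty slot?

7

801 hashes to 2; slot 2 is free => place at 2.
687 hashes to 7; slot 7 is free => place at 7.
284 hashes to 12; slot 12 is free => place at 12.
257 hashes to 2; 2 taken => place at 3.
206 hashes to 2; 2,3 taken => place at 4.
794 hashes to 12; 12 taken => place at 13.
886 hashes to 2; 2,3,4 taken => place at 5.
410 hashes to 2; 2,3,4,5 taken => place at 6.
990 hashes to 4; 4,5,6,7 taken => place at 8.
Table: [—, —, 801, 257, 206, 886, 410, 687, 990, —, —, —, 284, 794, —, —, —]
Lookup 938: h=3, probe 3,4,5,6,7,8,9 → slot 9 empty, not found.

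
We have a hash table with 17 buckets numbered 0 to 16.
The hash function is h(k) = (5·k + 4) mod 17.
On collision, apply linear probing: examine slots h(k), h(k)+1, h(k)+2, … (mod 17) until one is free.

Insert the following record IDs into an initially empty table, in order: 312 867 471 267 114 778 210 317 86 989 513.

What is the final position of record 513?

5

312 hashes to 0; slot 0 is free -> place at 0.
867 hashes to 4; slot 4 is free -> place at 4.
471 hashes to 13; slot 13 is free -> place at 13.
267 hashes to 13; 13 taken -> place at 14.
114 hashes to 13; 13,14 taken -> place at 15.
778 hashes to 1; slot 1 is free -> place at 1.
210 hashes to 0; 0,1 taken -> place at 2.
317 hashes to 8; slot 8 is free -> place at 8.
86 hashes to 9; slot 9 is free -> place at 9.
989 hashes to 2; 2 taken -> place at 3.
513 hashes to 2; 2,3,4 taken -> place at 5.
Table: [312, 778, 210, 989, 867, 513, _, _, 317, 86, _, _, _, 471, 267, 114, _]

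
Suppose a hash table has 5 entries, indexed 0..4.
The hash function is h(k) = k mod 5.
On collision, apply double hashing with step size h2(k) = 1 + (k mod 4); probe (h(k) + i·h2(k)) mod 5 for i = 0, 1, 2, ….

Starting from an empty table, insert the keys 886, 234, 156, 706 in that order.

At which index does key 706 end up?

0

886: h=1 -> slot 1
234: h=4 -> slot 4
156: h=1, h2=1, probe 1,2 -> slot 2
706: h=1, h2=3, probe 1,4,2,0 -> slot 0
Table: [706, 886, 156, -, 234]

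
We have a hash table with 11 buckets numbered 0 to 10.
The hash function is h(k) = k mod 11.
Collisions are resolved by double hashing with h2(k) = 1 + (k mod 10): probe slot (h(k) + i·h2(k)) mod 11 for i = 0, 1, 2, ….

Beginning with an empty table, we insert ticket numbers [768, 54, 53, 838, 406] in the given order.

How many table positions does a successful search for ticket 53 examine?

2

Insert 768: h=9, slot 9 empty => index 9.
Insert 54: h=10, slot 10 empty => index 10.
Insert 53: h=9, h2=4, slot 9 occupied => index 2.
Insert 838: h=2, h2=9, slot 2 occupied => index 0.
Insert 406: h=10, h2=7, slot 10 occupied => index 6.
Table: [838, ∅, 53, ∅, ∅, ∅, 406, ∅, ∅, 768, 54]
Lookup 53: h=9, h2=4, probe 9,2 → found at 2.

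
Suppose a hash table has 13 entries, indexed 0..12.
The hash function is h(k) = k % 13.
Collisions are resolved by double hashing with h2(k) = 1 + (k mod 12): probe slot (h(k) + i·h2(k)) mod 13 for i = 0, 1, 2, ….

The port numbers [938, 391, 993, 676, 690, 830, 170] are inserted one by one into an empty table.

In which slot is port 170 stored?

4

938 hashes to 2; slot 2 is free → place at 2.
391 hashes to 1; slot 1 is free → place at 1.
993 hashes to 5; slot 5 is free → place at 5.
676 hashes to 0; slot 0 is free → place at 0.
690 hashes to 1, h2=7; 1 taken → place at 8.
830 hashes to 11; slot 11 is free → place at 11.
170 hashes to 1, h2=3; 1 taken → place at 4.
Table: [676, 391, 938, _, 170, 993, _, _, 690, _, _, 830, _]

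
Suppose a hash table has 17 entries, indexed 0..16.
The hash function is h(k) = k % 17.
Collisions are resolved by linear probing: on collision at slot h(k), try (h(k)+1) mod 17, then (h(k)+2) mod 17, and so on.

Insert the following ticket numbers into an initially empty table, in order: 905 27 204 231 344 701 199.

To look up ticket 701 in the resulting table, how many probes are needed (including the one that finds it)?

3

Insert 905: h=4, slot 4 empty => index 4.
Insert 27: h=10, slot 10 empty => index 10.
Insert 204: h=0, slot 0 empty => index 0.
Insert 231: h=10, slot 10 occupied => index 11.
Insert 344: h=4, slot 4 occupied => index 5.
Insert 701: h=4, slots 4,5 occupied => index 6.
Insert 199: h=12, slot 12 empty => index 12.
Table: [204, _, _, _, 905, 344, 701, _, _, _, 27, 231, 199, _, _, _, _]
Lookup 701: h=4, probe 4,5,6 → found at 6.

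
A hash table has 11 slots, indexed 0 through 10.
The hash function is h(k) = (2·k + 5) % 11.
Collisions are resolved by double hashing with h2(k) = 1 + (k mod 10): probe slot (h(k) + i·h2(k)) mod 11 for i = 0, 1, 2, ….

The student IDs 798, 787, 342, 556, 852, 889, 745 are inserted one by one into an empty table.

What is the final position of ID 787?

3

Insert 798: h=6, slot 6 empty → index 6.
Insert 787: h=6, h2=8, slot 6 occupied → index 3.
Insert 342: h=7, slot 7 empty → index 7.
Insert 556: h=6, h2=7, slot 6 occupied → index 2.
Insert 852: h=4, slot 4 empty → index 4.
Insert 889: h=1, slot 1 empty → index 1.
Insert 745: h=10, slot 10 empty → index 10.
Table: [-, 889, 556, 787, 852, -, 798, 342, -, -, 745]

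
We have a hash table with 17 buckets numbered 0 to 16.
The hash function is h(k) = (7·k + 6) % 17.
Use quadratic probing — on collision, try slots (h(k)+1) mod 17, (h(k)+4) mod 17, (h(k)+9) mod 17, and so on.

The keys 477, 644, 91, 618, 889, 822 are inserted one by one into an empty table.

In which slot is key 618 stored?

15

Insert 477: h=13, slot 13 empty → index 13.
Insert 644: h=9, slot 9 empty → index 9.
Insert 91: h=14, slot 14 empty → index 14.
Insert 618: h=14, slot 14 occupied → index 15.
Insert 889: h=7, slot 7 empty → index 7.
Insert 822: h=14, slots 14,15 occupied → index 1.
Table: [., 822, ., ., ., ., ., 889, ., 644, ., ., ., 477, 91, 618, .]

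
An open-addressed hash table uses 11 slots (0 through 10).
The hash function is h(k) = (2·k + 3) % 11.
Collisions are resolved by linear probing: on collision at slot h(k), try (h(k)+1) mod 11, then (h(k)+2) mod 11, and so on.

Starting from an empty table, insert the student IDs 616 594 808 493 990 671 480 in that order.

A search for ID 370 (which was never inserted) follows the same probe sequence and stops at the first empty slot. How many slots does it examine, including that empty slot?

Insert 616: h=3, slot 3 empty => index 3.
Insert 594: h=3, slot 3 occupied => index 4.
Insert 808: h=2, slot 2 empty => index 2.
Insert 493: h=10, slot 10 empty => index 10.
Insert 990: h=3, slots 3,4 occupied => index 5.
Insert 671: h=3, slots 3,4,5 occupied => index 6.
Insert 480: h=6, slot 6 occupied => index 7.
Table: [., ., 808, 616, 594, 990, 671, 480, ., ., 493]
Lookup 370: h=6, probe 6,7,8 → slot 8 empty, not found.

3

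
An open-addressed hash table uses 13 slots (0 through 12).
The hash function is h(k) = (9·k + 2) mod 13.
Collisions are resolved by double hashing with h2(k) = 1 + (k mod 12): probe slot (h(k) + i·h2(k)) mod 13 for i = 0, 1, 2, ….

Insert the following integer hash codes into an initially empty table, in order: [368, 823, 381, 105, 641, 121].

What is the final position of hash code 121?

368: h=12 -> slot 12
823: h=12, h2=8, probe 12,7 -> slot 7
381: h=12, h2=10, probe 12,9 -> slot 9
105: h=11 -> slot 11
641: h=12, h2=6, probe 12,5 -> slot 5
121: h=12, h2=2, probe 12,1 -> slot 1
Table: [∅, 121, ∅, ∅, ∅, 641, ∅, 823, ∅, 381, ∅, 105, 368]

1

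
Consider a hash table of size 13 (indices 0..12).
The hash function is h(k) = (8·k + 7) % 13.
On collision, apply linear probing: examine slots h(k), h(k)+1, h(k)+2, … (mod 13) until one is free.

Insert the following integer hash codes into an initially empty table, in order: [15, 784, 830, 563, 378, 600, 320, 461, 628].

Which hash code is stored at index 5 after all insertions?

15 hashes to 10; slot 10 is free -> place at 10.
784 hashes to 0; slot 0 is free -> place at 0.
830 hashes to 4; slot 4 is free -> place at 4.
563 hashes to 0; 0 taken -> place at 1.
378 hashes to 2; slot 2 is free -> place at 2.
600 hashes to 10; 10 taken -> place at 11.
320 hashes to 6; slot 6 is free -> place at 6.
461 hashes to 3; slot 3 is free -> place at 3.
628 hashes to 0; 0,1,2,3,4 taken -> place at 5.
Table: [784, 563, 378, 461, 830, 628, 320, —, —, —, 15, 600, —]

628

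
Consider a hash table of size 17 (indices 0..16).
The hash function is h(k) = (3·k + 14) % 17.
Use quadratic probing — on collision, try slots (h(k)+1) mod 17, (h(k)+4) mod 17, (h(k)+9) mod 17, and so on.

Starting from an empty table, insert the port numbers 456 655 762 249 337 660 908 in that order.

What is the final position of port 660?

456: h=5 -> slot 5
655: h=7 -> slot 7
762: h=5, probe 5,6 -> slot 6
249: h=13 -> slot 13
337: h=5, probe 5,6,9 -> slot 9
660: h=5, probe 5,6,9,14 -> slot 14
908: h=1 -> slot 1
Table: [—, 908, —, —, —, 456, 762, 655, —, 337, —, —, —, 249, 660, —, —]

14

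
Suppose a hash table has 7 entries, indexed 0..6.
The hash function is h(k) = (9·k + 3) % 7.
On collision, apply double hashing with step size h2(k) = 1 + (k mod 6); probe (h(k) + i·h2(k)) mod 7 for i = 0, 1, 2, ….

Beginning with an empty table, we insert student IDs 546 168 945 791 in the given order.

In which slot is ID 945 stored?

546: h=3 => slot 3
168: h=3, h2=1, probe 3,4 => slot 4
945: h=3, h2=4, probe 3,0 => slot 0
791: h=3, h2=6, probe 3,2 => slot 2
Table: [945, -, 791, 546, 168, -, -]

0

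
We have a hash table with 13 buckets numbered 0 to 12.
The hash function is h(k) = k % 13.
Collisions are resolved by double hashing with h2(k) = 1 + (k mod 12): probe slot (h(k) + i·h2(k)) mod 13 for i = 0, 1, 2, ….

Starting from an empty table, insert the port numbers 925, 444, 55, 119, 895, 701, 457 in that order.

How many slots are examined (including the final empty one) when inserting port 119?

925: h=2 -> slot 2
444: h=2, h2=1, probe 2,3 -> slot 3
55: h=3, h2=8, probe 3,11 -> slot 11
119: h=2, h2=12, probe 2,1 -> slot 1
895: h=11, h2=8, probe 11,6 -> slot 6
701: h=12 -> slot 12
457: h=2, h2=2, probe 2,4 -> slot 4
Table: [—, 119, 925, 444, 457, —, 895, —, —, —, —, 55, 701]

2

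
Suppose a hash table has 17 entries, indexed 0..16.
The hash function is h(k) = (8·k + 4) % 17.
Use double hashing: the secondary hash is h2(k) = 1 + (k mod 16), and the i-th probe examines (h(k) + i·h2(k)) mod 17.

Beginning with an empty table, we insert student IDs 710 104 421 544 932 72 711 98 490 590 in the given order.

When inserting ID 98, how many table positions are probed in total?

2

Insert 710: h=6, slot 6 empty → index 6.
Insert 104: h=3, slot 3 empty → index 3.
Insert 421: h=6, h2=6, slot 6 occupied → index 12.
Insert 544: h=4, slot 4 empty → index 4.
Insert 932: h=14, slot 14 empty → index 14.
Insert 72: h=2, slot 2 empty → index 2.
Insert 711: h=14, h2=8, slot 14 occupied → index 5.
Insert 98: h=6, h2=3, slot 6 occupied → index 9.
Insert 490: h=14, h2=11, slot 14 occupied → index 8.
Insert 590: h=15, slot 15 empty → index 15.
Table: [-, -, 72, 104, 544, 711, 710, -, 490, 98, -, -, 421, -, 932, 590, -]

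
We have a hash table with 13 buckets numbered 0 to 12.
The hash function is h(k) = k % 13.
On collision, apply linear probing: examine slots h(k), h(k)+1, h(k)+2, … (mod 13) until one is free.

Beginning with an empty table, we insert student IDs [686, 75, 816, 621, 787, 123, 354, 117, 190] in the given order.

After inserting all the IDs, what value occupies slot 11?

686: h=10 => slot 10
75: h=10, probe 10,11 => slot 11
816: h=10, probe 10,11,12 => slot 12
621: h=10, probe 10,11,12,0 => slot 0
787: h=7 => slot 7
123: h=6 => slot 6
354: h=3 => slot 3
117: h=0, probe 0,1 => slot 1
190: h=8 => slot 8
Table: [621, 117, ∅, 354, ∅, ∅, 123, 787, 190, ∅, 686, 75, 816]

75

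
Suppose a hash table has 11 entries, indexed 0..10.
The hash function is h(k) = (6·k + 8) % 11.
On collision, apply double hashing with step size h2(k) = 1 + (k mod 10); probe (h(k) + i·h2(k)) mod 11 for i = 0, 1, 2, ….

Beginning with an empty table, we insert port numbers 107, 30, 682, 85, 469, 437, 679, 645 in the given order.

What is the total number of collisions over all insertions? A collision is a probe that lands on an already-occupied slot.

9

107: h=1 => slot 1
30: h=1, h2=1, probe 1,2 => slot 2
682: h=8 => slot 8
85: h=1, h2=6, probe 1,7 => slot 7
469: h=6 => slot 6
437: h=1, h2=8, probe 1,9 => slot 9
679: h=1, h2=10, probe 1,0 => slot 0
645: h=6, h2=6, probe 6,1,7,2,8,3 => slot 3
Table: [679, 107, 30, 645, -, -, 469, 85, 682, 437, -]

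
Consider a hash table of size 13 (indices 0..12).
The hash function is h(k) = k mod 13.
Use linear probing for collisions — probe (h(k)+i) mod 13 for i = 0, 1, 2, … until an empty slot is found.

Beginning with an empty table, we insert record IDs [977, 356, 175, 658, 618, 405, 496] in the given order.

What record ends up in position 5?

977 hashes to 2; slot 2 is free → place at 2.
356 hashes to 5; slot 5 is free → place at 5.
175 hashes to 6; slot 6 is free → place at 6.
658 hashes to 8; slot 8 is free → place at 8.
618 hashes to 7; slot 7 is free → place at 7.
405 hashes to 2; 2 taken → place at 3.
496 hashes to 2; 2,3 taken → place at 4.
Table: [_, _, 977, 405, 496, 356, 175, 618, 658, _, _, _, _]

356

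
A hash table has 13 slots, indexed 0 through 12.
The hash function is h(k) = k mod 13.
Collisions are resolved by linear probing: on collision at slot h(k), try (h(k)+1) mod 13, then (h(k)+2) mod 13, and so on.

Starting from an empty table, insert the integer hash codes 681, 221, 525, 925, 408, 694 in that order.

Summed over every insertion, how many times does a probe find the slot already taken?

681: h=5 => slot 5
221: h=0 => slot 0
525: h=5, probe 5,6 => slot 6
925: h=2 => slot 2
408: h=5, probe 5,6,7 => slot 7
694: h=5, probe 5,6,7,8 => slot 8
Table: [221, -, 925, -, -, 681, 525, 408, 694, -, -, -, -]

6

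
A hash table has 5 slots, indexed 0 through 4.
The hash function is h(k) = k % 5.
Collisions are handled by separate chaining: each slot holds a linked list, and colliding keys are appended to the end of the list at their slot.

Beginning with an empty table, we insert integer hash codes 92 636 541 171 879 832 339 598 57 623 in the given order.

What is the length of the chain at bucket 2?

Insert 92: h=2, bucket 2 empty → new chain.
Insert 636: h=1, bucket 1 empty → new chain.
Insert 541: h=1, bucket 1 nonempty → append to chain.
Insert 171: h=1, bucket 1 nonempty → append to chain.
Insert 879: h=4, bucket 4 empty → new chain.
Insert 832: h=2, bucket 2 nonempty → append to chain.
Insert 339: h=4, bucket 4 nonempty → append to chain.
Insert 598: h=3, bucket 3 empty → new chain.
Insert 57: h=2, bucket 2 nonempty → append to chain.
Insert 623: h=3, bucket 3 nonempty → append to chain.
Final buckets:
0: -
1: 636 -> 541 -> 171
2: 92 -> 832 -> 57
3: 598 -> 623
4: 879 -> 339

3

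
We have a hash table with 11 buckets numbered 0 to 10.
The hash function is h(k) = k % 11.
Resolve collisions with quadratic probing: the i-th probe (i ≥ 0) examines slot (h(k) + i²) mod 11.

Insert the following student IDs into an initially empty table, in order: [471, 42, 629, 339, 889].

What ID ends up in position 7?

339

471: h=9 => slot 9
42: h=9, probe 9,10 => slot 10
629: h=2 => slot 2
339: h=9, probe 9,10,2,7 => slot 7
889: h=9, probe 9,10,2,7,3 => slot 3
Table: [—, —, 629, 889, —, —, —, 339, —, 471, 42]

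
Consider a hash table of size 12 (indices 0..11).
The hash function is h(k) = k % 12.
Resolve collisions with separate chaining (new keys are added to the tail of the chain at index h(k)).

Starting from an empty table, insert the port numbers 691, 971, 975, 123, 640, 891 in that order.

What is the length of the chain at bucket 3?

691 -> bucket 7
971 -> bucket 11
975 -> bucket 3
123 -> bucket 3 (collision)
640 -> bucket 4
891 -> bucket 3 (collision)
Final buckets:
0: -
1: -
2: -
3: 975 -> 123 -> 891
4: 640
5: -
6: -
7: 691
8: -
9: -
10: -
11: 971

3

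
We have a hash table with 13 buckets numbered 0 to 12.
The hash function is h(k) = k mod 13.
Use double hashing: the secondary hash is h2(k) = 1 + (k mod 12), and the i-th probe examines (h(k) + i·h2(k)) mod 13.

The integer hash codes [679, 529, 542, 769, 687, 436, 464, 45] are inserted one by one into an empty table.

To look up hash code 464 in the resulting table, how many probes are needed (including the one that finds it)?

2

Insert 679: h=3, slot 3 empty → index 3.
Insert 529: h=9, slot 9 empty → index 9.
Insert 542: h=9, h2=3, slot 9 occupied → index 12.
Insert 769: h=2, slot 2 empty → index 2.
Insert 687: h=11, slot 11 empty → index 11.
Insert 436: h=7, slot 7 empty → index 7.
Insert 464: h=9, h2=9, slot 9 occupied → index 5.
Insert 45: h=6, slot 6 empty → index 6.
Table: [-, -, 769, 679, -, 464, 45, 436, -, 529, -, 687, 542]
Lookup 464: h=9, h2=9, probe 9,5 → found at 5.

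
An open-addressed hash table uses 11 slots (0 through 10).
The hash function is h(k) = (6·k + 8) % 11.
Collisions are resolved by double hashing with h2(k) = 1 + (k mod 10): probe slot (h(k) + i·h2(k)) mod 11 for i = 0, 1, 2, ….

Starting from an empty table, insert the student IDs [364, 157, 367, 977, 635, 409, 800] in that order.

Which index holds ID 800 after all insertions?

2

364 hashes to 3; slot 3 is free => place at 3.
157 hashes to 4; slot 4 is free => place at 4.
367 hashes to 10; slot 10 is free => place at 10.
977 hashes to 7; slot 7 is free => place at 7.
635 hashes to 1; slot 1 is free => place at 1.
409 hashes to 9; slot 9 is free => place at 9.
800 hashes to 1, h2=1; 1 taken => place at 2.
Table: [_, 635, 800, 364, 157, _, _, 977, _, 409, 367]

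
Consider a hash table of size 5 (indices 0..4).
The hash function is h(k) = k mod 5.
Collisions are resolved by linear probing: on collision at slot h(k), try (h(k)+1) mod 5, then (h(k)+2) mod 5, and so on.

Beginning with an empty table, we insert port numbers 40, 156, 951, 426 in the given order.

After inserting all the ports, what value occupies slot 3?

40 hashes to 0; slot 0 is free -> place at 0.
156 hashes to 1; slot 1 is free -> place at 1.
951 hashes to 1; 1 taken -> place at 2.
426 hashes to 1; 1,2 taken -> place at 3.
Table: [40, 156, 951, 426, -]

426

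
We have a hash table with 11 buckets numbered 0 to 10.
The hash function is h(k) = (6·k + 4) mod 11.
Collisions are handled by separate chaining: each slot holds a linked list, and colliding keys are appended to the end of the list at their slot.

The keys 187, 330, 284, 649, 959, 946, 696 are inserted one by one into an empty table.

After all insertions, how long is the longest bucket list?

4

Insert 187: h=4, bucket 4 empty → new chain.
Insert 330: h=4, bucket 4 nonempty → append to chain.
Insert 284: h=3, bucket 3 empty → new chain.
Insert 649: h=4, bucket 4 nonempty → append to chain.
Insert 959: h=5, bucket 5 empty → new chain.
Insert 946: h=4, bucket 4 nonempty → append to chain.
Insert 696: h=0, bucket 0 empty → new chain.
Final buckets:
0: 696
1: —
2: —
3: 284
4: 187 -> 330 -> 649 -> 946
5: 959
6: —
7: —
8: —
9: —
10: —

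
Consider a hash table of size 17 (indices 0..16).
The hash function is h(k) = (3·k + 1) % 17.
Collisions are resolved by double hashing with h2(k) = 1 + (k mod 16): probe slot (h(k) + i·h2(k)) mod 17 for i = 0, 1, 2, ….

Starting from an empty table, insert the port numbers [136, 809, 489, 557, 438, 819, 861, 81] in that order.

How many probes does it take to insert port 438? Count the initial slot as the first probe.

2

136 hashes to 1; slot 1 is free → place at 1.
809 hashes to 14; slot 14 is free → place at 14.
489 hashes to 6; slot 6 is free → place at 6.
557 hashes to 6, h2=14; 6 taken → place at 3.
438 hashes to 6, h2=7; 6 taken → place at 13.
819 hashes to 10; slot 10 is free → place at 10.
861 hashes to 0; slot 0 is free → place at 0.
81 hashes to 6, h2=2; 6 taken → place at 8.
Table: [861, 136, ., 557, ., ., 489, ., 81, ., 819, ., ., 438, 809, ., .]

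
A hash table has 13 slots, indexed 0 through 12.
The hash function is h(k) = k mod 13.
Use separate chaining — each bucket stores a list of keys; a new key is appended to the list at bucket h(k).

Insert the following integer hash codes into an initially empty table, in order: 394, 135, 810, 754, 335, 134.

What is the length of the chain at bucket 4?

Insert 394: h=4, bucket 4 empty → new chain.
Insert 135: h=5, bucket 5 empty → new chain.
Insert 810: h=4, bucket 4 nonempty → append to chain.
Insert 754: h=0, bucket 0 empty → new chain.
Insert 335: h=10, bucket 10 empty → new chain.
Insert 134: h=4, bucket 4 nonempty → append to chain.
Final buckets:
0: 754
1: -
2: -
3: -
4: 394 -> 810 -> 134
5: 135
6: -
7: -
8: -
9: -
10: 335
11: -
12: -

3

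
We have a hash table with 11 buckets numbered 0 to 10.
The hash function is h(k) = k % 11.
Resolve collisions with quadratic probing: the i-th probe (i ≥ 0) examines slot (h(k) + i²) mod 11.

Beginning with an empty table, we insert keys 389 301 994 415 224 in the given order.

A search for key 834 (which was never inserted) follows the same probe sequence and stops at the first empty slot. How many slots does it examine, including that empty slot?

2

389: h=4 -> slot 4
301: h=4, probe 4,5 -> slot 5
994: h=4, probe 4,5,8 -> slot 8
415: h=8, probe 8,9 -> slot 9
224: h=4, probe 4,5,8,2 -> slot 2
Table: [., ., 224, ., 389, 301, ., ., 994, 415, .]
Lookup 834: h=9, probe 9,10 → slot 10 empty, not found.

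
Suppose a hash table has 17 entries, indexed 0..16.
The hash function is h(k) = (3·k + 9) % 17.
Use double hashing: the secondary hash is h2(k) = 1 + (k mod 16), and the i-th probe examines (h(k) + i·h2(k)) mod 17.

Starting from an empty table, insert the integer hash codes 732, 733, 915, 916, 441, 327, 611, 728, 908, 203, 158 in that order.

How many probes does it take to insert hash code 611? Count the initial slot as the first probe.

2

732 hashes to 12; slot 12 is free -> place at 12.
733 hashes to 15; slot 15 is free -> place at 15.
915 hashes to 0; slot 0 is free -> place at 0.
916 hashes to 3; slot 3 is free -> place at 3.
441 hashes to 6; slot 6 is free -> place at 6.
327 hashes to 4; slot 4 is free -> place at 4.
611 hashes to 6, h2=4; 6 taken -> place at 10.
728 hashes to 0, h2=9; 0 taken -> place at 9.
908 hashes to 13; slot 13 is free -> place at 13.
203 hashes to 6, h2=12; 6 taken -> place at 1.
158 hashes to 7; slot 7 is free -> place at 7.
Table: [915, 203, —, 916, 327, —, 441, 158, —, 728, 611, —, 732, 908, —, 733, —]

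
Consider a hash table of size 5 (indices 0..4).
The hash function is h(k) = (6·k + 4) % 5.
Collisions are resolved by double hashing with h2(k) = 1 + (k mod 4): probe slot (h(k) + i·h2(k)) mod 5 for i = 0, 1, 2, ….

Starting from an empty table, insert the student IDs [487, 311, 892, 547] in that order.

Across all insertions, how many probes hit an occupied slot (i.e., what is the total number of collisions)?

3

487 hashes to 1; slot 1 is free -> place at 1.
311 hashes to 0; slot 0 is free -> place at 0.
892 hashes to 1, h2=1; 1 taken -> place at 2.
547 hashes to 1, h2=4; 1,0 taken -> place at 4.
Table: [311, 487, 892, _, 547]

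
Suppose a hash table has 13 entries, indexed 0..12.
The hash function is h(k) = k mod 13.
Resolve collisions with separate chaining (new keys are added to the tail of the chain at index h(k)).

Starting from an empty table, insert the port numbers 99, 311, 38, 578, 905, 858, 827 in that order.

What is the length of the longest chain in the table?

99 → bucket 8
311 → bucket 12
38 → bucket 12 (collision)
578 → bucket 6
905 → bucket 8 (collision)
858 → bucket 0
827 → bucket 8 (collision)
Final buckets:
0: 858
1: —
2: —
3: —
4: —
5: —
6: 578
7: —
8: 99 -> 905 -> 827
9: —
10: —
11: —
12: 311 -> 38

3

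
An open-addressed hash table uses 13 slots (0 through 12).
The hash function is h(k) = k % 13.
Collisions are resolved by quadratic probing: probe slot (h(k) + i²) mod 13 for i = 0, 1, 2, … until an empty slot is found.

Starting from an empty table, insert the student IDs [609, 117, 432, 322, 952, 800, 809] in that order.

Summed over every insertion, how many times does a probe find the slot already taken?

609: h=11 => slot 11
117: h=0 => slot 0
432: h=3 => slot 3
322: h=10 => slot 10
952: h=3, probe 3,4 => slot 4
800: h=7 => slot 7
809: h=3, probe 3,4,7,12 => slot 12
Table: [117, ∅, ∅, 432, 952, ∅, ∅, 800, ∅, ∅, 322, 609, 809]

4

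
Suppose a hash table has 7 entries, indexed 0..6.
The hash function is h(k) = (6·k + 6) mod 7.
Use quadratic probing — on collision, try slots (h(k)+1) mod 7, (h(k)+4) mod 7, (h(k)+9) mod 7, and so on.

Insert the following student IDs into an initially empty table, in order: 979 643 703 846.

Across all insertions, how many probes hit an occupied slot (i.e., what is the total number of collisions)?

Insert 979: h=0, slot 0 empty → index 0.
Insert 643: h=0, slot 0 occupied → index 1.
Insert 703: h=3, slot 3 empty → index 3.
Insert 846: h=0, slots 0,1 occupied → index 4.
Table: [979, 643, ., 703, 846, ., .]

3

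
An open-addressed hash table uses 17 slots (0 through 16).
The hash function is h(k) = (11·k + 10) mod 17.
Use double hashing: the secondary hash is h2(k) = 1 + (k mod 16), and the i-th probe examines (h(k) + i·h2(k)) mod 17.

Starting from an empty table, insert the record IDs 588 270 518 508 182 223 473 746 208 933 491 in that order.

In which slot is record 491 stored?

12

588: h=1 => slot 1
270: h=5 => slot 5
518: h=13 => slot 13
508: h=5, h2=13, probe 5,1,14 => slot 14
182: h=6 => slot 6
223: h=15 => slot 15
473: h=11 => slot 11
746: h=5, h2=11, probe 5,16 => slot 16
208: h=3 => slot 3
933: h=5, h2=6, probe 5,11,0 => slot 0
491: h=5, h2=12, probe 5,0,12 => slot 12
Table: [933, 588, _, 208, _, 270, 182, _, _, _, _, 473, 491, 518, 508, 223, 746]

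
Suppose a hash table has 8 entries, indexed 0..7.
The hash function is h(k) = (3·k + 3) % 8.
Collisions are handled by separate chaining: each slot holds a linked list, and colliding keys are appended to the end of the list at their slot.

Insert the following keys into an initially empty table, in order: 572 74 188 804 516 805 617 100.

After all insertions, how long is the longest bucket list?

Insert 572: h=7, bucket 7 empty -> new chain.
Insert 74: h=1, bucket 1 empty -> new chain.
Insert 188: h=7, bucket 7 nonempty -> append to chain.
Insert 804: h=7, bucket 7 nonempty -> append to chain.
Insert 516: h=7, bucket 7 nonempty -> append to chain.
Insert 805: h=2, bucket 2 empty -> new chain.
Insert 617: h=6, bucket 6 empty -> new chain.
Insert 100: h=7, bucket 7 nonempty -> append to chain.
Final buckets:
0: -
1: 74
2: 805
3: -
4: -
5: -
6: 617
7: 572 -> 188 -> 804 -> 516 -> 100

5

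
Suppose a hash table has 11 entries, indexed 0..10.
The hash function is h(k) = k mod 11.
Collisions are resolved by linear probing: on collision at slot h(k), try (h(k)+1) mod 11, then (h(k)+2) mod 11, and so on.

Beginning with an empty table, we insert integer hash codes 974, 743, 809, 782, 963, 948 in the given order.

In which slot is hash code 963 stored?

Insert 974: h=6, slot 6 empty → index 6.
Insert 743: h=6, slot 6 occupied → index 7.
Insert 809: h=6, slots 6,7 occupied → index 8.
Insert 782: h=1, slot 1 empty → index 1.
Insert 963: h=6, slots 6,7,8 occupied → index 9.
Insert 948: h=2, slot 2 empty → index 2.
Table: [_, 782, 948, _, _, _, 974, 743, 809, 963, _]

9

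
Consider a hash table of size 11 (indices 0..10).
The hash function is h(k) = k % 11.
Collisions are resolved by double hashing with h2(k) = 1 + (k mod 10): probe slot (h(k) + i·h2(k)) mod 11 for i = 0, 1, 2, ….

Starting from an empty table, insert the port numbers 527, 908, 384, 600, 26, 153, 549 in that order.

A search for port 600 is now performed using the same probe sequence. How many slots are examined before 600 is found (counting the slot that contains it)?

527: h=10 -> slot 10
908: h=6 -> slot 6
384: h=10, h2=5, probe 10,4 -> slot 4
600: h=6, h2=1, probe 6,7 -> slot 7
26: h=4, h2=7, probe 4,0 -> slot 0
153: h=10, h2=4, probe 10,3 -> slot 3
549: h=10, h2=10, probe 10,9 -> slot 9
Table: [26, ∅, ∅, 153, 384, ∅, 908, 600, ∅, 549, 527]
Lookup 600: h=6, h2=1, probe 6,7 → found at 7.

2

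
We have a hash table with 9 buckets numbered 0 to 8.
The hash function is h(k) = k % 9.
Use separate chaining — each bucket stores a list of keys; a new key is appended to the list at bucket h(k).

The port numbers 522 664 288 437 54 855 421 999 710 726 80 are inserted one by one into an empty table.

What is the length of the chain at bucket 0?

5

522 → bucket 0
664 → bucket 7
288 → bucket 0 (collision)
437 → bucket 5
54 → bucket 0 (collision)
855 → bucket 0 (collision)
421 → bucket 7 (collision)
999 → bucket 0 (collision)
710 → bucket 8
726 → bucket 6
80 → bucket 8 (collision)
Final buckets:
0: 522 -> 288 -> 54 -> 855 -> 999
1: -
2: -
3: -
4: -
5: 437
6: 726
7: 664 -> 421
8: 710 -> 80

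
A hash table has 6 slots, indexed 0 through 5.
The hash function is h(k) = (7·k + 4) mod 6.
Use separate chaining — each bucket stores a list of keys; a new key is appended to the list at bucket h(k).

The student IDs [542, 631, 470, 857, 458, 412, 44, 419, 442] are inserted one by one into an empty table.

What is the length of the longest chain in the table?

4

Insert 542: h=0, bucket 0 empty → new chain.
Insert 631: h=5, bucket 5 empty → new chain.
Insert 470: h=0, bucket 0 nonempty → append to chain.
Insert 857: h=3, bucket 3 empty → new chain.
Insert 458: h=0, bucket 0 nonempty → append to chain.
Insert 412: h=2, bucket 2 empty → new chain.
Insert 44: h=0, bucket 0 nonempty → append to chain.
Insert 419: h=3, bucket 3 nonempty → append to chain.
Insert 442: h=2, bucket 2 nonempty → append to chain.
Final buckets:
0: 542 -> 470 -> 458 -> 44
1: —
2: 412 -> 442
3: 857 -> 419
4: —
5: 631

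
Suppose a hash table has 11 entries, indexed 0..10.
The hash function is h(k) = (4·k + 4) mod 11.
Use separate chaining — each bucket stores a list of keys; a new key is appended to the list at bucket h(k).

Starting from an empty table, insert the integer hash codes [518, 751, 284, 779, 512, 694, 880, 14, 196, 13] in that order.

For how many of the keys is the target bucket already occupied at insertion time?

Insert 518: h=8, bucket 8 empty → new chain.
Insert 751: h=5, bucket 5 empty → new chain.
Insert 284: h=7, bucket 7 empty → new chain.
Insert 779: h=7, bucket 7 nonempty → append to chain.
Insert 512: h=6, bucket 6 empty → new chain.
Insert 694: h=8, bucket 8 nonempty → append to chain.
Insert 880: h=4, bucket 4 empty → new chain.
Insert 14: h=5, bucket 5 nonempty → append to chain.
Insert 196: h=7, bucket 7 nonempty → append to chain.
Insert 13: h=1, bucket 1 empty → new chain.
Final buckets:
0: -
1: 13
2: -
3: -
4: 880
5: 751 -> 14
6: 512
7: 284 -> 779 -> 196
8: 518 -> 694
9: -
10: -

4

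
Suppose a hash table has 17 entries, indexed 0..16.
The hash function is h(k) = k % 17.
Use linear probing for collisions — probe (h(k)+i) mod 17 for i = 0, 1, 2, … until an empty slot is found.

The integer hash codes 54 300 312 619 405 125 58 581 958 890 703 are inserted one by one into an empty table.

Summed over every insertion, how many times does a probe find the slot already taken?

Insert 54: h=3, slot 3 empty => index 3.
Insert 300: h=11, slot 11 empty => index 11.
Insert 312: h=6, slot 6 empty => index 6.
Insert 619: h=7, slot 7 empty => index 7.
Insert 405: h=14, slot 14 empty => index 14.
Insert 125: h=6, slots 6,7 occupied => index 8.
Insert 58: h=7, slots 7,8 occupied => index 9.
Insert 581: h=3, slot 3 occupied => index 4.
Insert 958: h=6, slots 6,7,8,9 occupied => index 10.
Insert 890: h=6, slots 6,7,8,9,10,11 occupied => index 12.
Insert 703: h=6, slots 6,7,8,9,10,11,12 occupied => index 13.
Table: [., ., ., 54, 581, ., 312, 619, 125, 58, 958, 300, 890, 703, 405, ., .]

22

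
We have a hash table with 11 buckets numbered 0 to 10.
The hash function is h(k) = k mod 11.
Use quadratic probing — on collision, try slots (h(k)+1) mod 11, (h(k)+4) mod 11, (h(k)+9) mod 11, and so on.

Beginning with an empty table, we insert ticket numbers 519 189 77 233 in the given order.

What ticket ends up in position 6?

233

519 hashes to 2; slot 2 is free -> place at 2.
189 hashes to 2; 2 taken -> place at 3.
77 hashes to 0; slot 0 is free -> place at 0.
233 hashes to 2; 2,3 taken -> place at 6.
Table: [77, _, 519, 189, _, _, 233, _, _, _, _]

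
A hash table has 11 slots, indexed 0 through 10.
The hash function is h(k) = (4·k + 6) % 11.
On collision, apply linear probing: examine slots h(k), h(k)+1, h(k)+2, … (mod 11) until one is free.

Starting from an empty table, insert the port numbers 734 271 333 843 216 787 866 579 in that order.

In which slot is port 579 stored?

Insert 734: h=5, slot 5 empty → index 5.
Insert 271: h=1, slot 1 empty → index 1.
Insert 333: h=7, slot 7 empty → index 7.
Insert 843: h=1, slot 1 occupied → index 2.
Insert 216: h=1, slots 1,2 occupied → index 3.
Insert 787: h=8, slot 8 empty → index 8.
Insert 866: h=5, slot 5 occupied → index 6.
Insert 579: h=1, slots 1,2,3 occupied → index 4.
Table: [-, 271, 843, 216, 579, 734, 866, 333, 787, -, -]

4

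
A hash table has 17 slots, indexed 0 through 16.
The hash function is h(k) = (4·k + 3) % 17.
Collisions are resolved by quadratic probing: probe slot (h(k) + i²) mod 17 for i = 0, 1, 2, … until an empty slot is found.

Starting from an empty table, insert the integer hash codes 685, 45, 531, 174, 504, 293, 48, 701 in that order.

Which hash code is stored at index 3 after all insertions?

685 hashes to 6; slot 6 is free → place at 6.
45 hashes to 13; slot 13 is free → place at 13.
531 hashes to 2; slot 2 is free → place at 2.
174 hashes to 2; 2 taken → place at 3.
504 hashes to 13; 13 taken → place at 14.
293 hashes to 2; 2,3,6 taken → place at 11.
48 hashes to 8; slot 8 is free → place at 8.
701 hashes to 2; 2,3,6,11 taken → place at 1.
Table: [_, 701, 531, 174, _, _, 685, _, 48, _, _, 293, _, 45, 504, _, _]

174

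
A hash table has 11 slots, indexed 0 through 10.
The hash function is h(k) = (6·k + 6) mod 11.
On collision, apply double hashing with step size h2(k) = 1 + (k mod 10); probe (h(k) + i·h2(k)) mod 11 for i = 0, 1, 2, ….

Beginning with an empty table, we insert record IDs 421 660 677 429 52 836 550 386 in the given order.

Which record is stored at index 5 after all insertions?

421 hashes to 2; slot 2 is free -> place at 2.
660 hashes to 6; slot 6 is free -> place at 6.
677 hashes to 9; slot 9 is free -> place at 9.
429 hashes to 6, h2=10; 6 taken -> place at 5.
52 hashes to 10; slot 10 is free -> place at 10.
836 hashes to 6, h2=7; 6,2,9,5 taken -> place at 1.
550 hashes to 6, h2=1; 6 taken -> place at 7.
386 hashes to 1, h2=7; 1 taken -> place at 8.
Table: [—, 836, 421, —, —, 429, 660, 550, 386, 677, 52]

429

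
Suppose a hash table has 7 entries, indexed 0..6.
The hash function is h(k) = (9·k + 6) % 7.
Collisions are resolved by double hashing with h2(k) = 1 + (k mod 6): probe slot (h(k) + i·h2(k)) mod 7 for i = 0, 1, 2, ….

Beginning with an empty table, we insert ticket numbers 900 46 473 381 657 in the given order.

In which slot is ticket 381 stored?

900 hashes to 0; slot 0 is free → place at 0.
46 hashes to 0, h2=5; 0 taken → place at 5.
473 hashes to 0, h2=6; 0 taken → place at 6.
381 hashes to 5, h2=4; 5 taken → place at 2.
657 hashes to 4; slot 4 is free → place at 4.
Table: [900, —, 381, —, 657, 46, 473]

2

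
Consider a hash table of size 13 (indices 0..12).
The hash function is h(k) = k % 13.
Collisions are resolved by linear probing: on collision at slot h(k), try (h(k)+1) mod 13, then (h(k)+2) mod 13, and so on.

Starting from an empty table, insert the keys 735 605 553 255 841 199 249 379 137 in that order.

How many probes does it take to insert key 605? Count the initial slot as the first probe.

2

735: h=7 → slot 7
605: h=7, probe 7,8 → slot 8
553: h=7, probe 7,8,9 → slot 9
255: h=8, probe 8,9,10 → slot 10
841: h=9, probe 9,10,11 → slot 11
199: h=4 → slot 4
249: h=2 → slot 2
379: h=2, probe 2,3 → slot 3
137: h=7, probe 7,8,9,10,11,12 → slot 12
Table: [—, —, 249, 379, 199, —, —, 735, 605, 553, 255, 841, 137]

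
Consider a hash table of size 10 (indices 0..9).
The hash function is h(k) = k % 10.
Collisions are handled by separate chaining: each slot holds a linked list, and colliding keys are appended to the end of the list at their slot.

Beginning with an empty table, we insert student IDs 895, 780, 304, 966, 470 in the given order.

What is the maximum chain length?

895 -> bucket 5
780 -> bucket 0
304 -> bucket 4
966 -> bucket 6
470 -> bucket 0 (collision)
Final buckets:
0: 780 -> 470
1: _
2: _
3: _
4: 304
5: 895
6: 966
7: _
8: _
9: _

2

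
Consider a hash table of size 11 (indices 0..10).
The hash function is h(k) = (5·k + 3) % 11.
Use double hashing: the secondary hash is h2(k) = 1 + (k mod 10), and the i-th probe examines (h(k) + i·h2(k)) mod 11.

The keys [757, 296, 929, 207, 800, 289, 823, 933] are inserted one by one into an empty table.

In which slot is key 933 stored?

Insert 757: h=4, slot 4 empty => index 4.
Insert 296: h=9, slot 9 empty => index 9.
Insert 929: h=6, slot 6 empty => index 6.
Insert 207: h=4, h2=8, slot 4 occupied => index 1.
Insert 800: h=10, slot 10 empty => index 10.
Insert 289: h=7, slot 7 empty => index 7.
Insert 823: h=4, h2=4, slot 4 occupied => index 8.
Insert 933: h=4, h2=4, slots 4,8,1 occupied => index 5.
Table: [-, 207, -, -, 757, 933, 929, 289, 823, 296, 800]

5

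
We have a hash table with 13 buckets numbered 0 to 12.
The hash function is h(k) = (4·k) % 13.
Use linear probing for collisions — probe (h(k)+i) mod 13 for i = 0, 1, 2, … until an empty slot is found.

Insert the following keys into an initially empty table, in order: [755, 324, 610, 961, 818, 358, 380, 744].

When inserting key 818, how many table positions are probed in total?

755: h=4 => slot 4
324: h=9 => slot 9
610: h=9, probe 9,10 => slot 10
961: h=9, probe 9,10,11 => slot 11
818: h=9, probe 9,10,11,12 => slot 12
358: h=2 => slot 2
380: h=12, probe 12,0 => slot 0
744: h=12, probe 12,0,1 => slot 1
Table: [380, 744, 358, -, 755, -, -, -, -, 324, 610, 961, 818]

4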